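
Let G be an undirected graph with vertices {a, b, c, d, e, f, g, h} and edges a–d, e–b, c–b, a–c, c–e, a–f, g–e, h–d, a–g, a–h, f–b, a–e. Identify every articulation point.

a

Removing a increases the component count from 1 to 2, so a is a cut vertex.
By contrast removing d leaves 1 component; it is not a cut vertex. No other vertex is a cut vertex either.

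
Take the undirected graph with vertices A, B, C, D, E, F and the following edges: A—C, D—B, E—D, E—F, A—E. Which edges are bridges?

A-C, A-E, B-D, D-E, E-F

removing D—E disconnects D from E; removing A—C disconnects A from C; removing F—E disconnects F from E; removing A—E disconnects A from E — these are bridges.
In total 5 edges are bridges.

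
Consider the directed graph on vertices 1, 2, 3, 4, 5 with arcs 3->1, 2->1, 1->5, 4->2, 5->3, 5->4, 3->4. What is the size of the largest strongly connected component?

{1, 2, 3, 4, 5} are all mutually reachable — one SCC of size 5.
The largest has 5 vertices.

5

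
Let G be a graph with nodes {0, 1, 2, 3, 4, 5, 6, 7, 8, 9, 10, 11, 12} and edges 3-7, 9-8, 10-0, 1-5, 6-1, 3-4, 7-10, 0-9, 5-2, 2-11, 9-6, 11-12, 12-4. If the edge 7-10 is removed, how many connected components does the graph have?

7 and 10 are still connected via 7-3-4-12-11-2-5-1-6-9-0-10, so the component count stays at 1.

1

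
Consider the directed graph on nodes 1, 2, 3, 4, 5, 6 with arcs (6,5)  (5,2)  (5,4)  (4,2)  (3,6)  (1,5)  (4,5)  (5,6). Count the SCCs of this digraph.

{4, 5, 6} are all mutually reachable — one SCC of size 3.
{1} is an SCC by itself.
{3} is an SCC by itself.
{2} is an SCC by itself.
That gives 4 strongly connected components.

4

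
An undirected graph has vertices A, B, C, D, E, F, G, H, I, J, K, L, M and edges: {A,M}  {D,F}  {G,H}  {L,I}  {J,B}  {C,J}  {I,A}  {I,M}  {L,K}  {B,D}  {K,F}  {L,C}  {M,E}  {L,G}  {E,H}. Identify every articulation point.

Removing L increases the component count from 1 to 2, so L is a cut vertex.
By contrast removing A leaves 1 component; it is not a cut vertex. No other vertex is a cut vertex either.

L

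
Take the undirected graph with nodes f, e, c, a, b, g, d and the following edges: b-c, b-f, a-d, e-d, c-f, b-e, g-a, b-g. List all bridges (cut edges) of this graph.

none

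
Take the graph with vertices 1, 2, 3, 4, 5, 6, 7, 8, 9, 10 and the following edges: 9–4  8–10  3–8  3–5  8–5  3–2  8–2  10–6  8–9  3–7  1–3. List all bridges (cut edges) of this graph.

The edges on the cycle 3-8-5-3 are not bridges since each lies on that cycle.
But removing 3–7 disconnects 3 from 7; removing 10–6 disconnects 10 from 6; removing 10–8 disconnects 10 from 8; removing 3–1 disconnects 3 from 1 — these are bridges.
In total 6 edges are bridges.

1-3, 10-6, 10-8, 3-7, 4-9, 8-9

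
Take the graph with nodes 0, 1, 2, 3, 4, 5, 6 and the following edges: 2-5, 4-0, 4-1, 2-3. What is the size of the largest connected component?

3

6 is isolated — a component by itself.
Starting from 0 we can reach 0, 1, 4. That is one component of size 3.
Starting from 2 we can reach 2, 3, 5. That is one component of size 3.
The largest has 3 vertices.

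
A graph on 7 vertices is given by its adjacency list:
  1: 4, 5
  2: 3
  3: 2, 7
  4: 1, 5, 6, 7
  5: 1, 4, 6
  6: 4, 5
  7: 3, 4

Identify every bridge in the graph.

2-3, 3-7, 4-7

The edges on the cycle 4-1-5-6-4 are not bridges since each lies on that cycle.
But removing 2-3 disconnects 2 from 3; removing 4-7 disconnects 4 from 7; removing 7-3 disconnects 7 from 3 — these are bridges.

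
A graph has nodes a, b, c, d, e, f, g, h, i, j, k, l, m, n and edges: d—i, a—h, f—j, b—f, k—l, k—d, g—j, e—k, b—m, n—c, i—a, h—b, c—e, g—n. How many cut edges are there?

The edges on the cycle g-n-c-e-k-d-i-a-h-b-f-j-g are not bridges since each lies on that cycle.
But removing k—l disconnects k from l; removing b—m disconnects b from m — these are bridges.
That makes 2 bridges.

2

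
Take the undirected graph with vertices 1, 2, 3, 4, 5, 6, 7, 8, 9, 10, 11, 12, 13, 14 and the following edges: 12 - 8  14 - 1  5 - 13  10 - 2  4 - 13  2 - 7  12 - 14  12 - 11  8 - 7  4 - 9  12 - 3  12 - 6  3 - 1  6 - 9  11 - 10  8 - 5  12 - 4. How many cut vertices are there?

Removing 12 increases the component count from 1 to 2, so 12 is a cut vertex.
By contrast removing 2 leaves 1 component; it is not a cut vertex. No other vertex is a cut vertex either.

1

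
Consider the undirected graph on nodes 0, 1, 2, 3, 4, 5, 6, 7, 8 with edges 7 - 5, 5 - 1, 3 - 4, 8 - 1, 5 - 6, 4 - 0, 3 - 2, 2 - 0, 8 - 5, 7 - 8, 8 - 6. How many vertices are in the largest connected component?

Starting from 0 we can reach 0, 2, 3, 4. That is one component of size 4.
Starting from 1 we can reach 1, 5, 6, 7, 8. That is one component of size 5.
The largest has 5 vertices.

5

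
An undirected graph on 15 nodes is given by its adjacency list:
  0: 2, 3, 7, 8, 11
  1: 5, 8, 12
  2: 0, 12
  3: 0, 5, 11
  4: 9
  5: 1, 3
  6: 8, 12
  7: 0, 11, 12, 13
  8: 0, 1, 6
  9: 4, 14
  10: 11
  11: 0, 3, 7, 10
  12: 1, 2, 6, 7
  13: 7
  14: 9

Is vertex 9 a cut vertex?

Deleting 9 raises the number of components from 2 to 3, so 9 is a cut vertex.

Yes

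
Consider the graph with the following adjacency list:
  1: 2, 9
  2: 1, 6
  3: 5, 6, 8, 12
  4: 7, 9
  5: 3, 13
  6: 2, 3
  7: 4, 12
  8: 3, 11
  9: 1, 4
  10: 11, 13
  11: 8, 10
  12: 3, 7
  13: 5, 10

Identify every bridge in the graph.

none

The edges on the cycle 3-5-13-10-11-8-3 are not bridges since each lies on that cycle.
Every edge lies on some cycle, so there are no bridges.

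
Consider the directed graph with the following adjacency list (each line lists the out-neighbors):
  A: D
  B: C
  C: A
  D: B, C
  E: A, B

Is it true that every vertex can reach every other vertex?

No

There is no directed path from C to E, so the graph is not strongly connected.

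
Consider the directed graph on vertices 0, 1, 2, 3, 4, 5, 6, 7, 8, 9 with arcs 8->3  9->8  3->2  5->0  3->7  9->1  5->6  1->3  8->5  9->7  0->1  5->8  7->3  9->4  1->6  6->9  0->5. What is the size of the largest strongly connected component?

{0, 1, 5, 6, 8, 9} are all mutually reachable — one SCC of size 6.
{3, 7} are all mutually reachable — one SCC of size 2.
{2} is an SCC by itself.
{4} is an SCC by itself.
The largest has 6 vertices.

6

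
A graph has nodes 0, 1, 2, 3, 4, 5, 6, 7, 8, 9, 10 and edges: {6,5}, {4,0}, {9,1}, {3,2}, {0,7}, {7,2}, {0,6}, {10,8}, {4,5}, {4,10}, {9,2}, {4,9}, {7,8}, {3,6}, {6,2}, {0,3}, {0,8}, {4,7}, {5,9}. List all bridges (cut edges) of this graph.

The edges on the cycle 4-10-8-7-0-4 are not bridges since each lies on that cycle.
But removing 1-9 disconnects 1 from 9 — this is a bridge.

1-9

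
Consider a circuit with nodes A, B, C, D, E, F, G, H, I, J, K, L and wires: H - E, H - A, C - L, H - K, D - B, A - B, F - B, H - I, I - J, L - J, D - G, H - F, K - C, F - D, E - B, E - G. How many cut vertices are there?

Removing H increases the component count from 1 to 2, so H is a cut vertex.
By contrast removing B leaves 1 component; it is not a cut vertex. No other vertex is a cut vertex either.

1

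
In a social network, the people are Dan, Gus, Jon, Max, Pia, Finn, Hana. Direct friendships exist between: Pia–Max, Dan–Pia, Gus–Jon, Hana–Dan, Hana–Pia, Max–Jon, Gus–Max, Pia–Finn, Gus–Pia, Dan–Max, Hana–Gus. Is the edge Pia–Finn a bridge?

Yes

Removing Pia–Finn leaves no path between Pia and Finn: the component count goes from 1 to 2. So it is a bridge.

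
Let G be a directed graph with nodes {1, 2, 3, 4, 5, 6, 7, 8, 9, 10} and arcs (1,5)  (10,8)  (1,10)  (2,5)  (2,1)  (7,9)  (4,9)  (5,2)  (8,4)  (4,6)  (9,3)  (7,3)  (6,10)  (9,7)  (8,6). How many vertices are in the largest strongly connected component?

4

{4, 6, 8, 10} are all mutually reachable — one SCC of size 4.
{1, 2, 5} are all mutually reachable — one SCC of size 3.
{7, 9} are all mutually reachable — one SCC of size 2.
{3} is an SCC by itself.
The largest has 4 vertices.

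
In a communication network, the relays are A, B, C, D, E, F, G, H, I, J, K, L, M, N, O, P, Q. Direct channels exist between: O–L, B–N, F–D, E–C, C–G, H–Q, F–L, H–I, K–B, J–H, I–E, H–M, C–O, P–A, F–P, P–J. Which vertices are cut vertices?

Removing B increases the component count from 2 to 3, so B is a cut vertex.
Removing C increases the component count from 2 to 3, so C is a cut vertex.
Removing F increases the component count from 2 to 3, so F is a cut vertex.
Likewise H, P are cut vertices.
By contrast removing O leaves 2 components; it is not a cut vertex. No other vertex is a cut vertex either.

B, C, F, H, P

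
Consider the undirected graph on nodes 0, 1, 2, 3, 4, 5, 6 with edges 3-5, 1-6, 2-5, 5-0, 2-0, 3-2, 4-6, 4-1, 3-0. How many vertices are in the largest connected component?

4

Starting from 1 we can reach 1, 4, 6. That is one component of size 3.
Starting from 0 we can reach 0, 2, 3, 5. That is one component of size 4.
The largest has 4 vertices.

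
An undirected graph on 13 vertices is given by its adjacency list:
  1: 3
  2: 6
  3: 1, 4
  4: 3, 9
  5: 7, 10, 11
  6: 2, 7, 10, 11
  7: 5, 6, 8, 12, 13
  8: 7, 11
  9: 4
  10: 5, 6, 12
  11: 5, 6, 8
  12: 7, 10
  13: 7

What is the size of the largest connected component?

9

Starting from 1 we can reach 1, 3, 4, 9. That is one component of size 4.
Starting from 2 we can reach 2, 5, 6, 7, 8, 10, 11, 12, 13. That is one component of size 9.
The largest has 9 vertices.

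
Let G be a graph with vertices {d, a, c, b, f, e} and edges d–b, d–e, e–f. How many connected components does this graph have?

3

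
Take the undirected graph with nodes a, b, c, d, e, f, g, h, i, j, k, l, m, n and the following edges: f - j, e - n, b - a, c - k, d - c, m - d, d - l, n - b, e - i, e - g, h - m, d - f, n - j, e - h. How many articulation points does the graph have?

Removing b increases the component count from 1 to 2, so b is a cut vertex.
Removing c increases the component count from 1 to 2, so c is a cut vertex.
Removing d increases the component count from 1 to 3, so d is a cut vertex.
Likewise e, n are cut vertices.
By contrast removing j leaves 1 component; it is not a cut vertex. No other vertex is a cut vertex either.

5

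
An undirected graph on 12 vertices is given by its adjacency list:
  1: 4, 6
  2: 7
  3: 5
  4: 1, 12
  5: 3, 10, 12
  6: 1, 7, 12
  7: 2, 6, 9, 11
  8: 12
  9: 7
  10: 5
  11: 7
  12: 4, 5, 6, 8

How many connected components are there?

Starting from 1 we can reach 1, 2, 3, 4, 5, 6, 7, 8, 9, 10, 11, 12. That is one component of size 12.
Total: 1 component.

1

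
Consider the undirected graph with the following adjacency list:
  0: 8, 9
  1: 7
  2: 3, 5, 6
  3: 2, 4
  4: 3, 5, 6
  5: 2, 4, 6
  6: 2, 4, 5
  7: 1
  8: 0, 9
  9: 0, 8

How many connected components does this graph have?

Starting from 1 we can reach 1, 7. That is one component of size 2.
Starting from 0 we can reach 0, 8, 9. That is one component of size 3.
Starting from 2 we can reach 2, 3, 4, 5, 6. That is one component of size 5.
Total: 3 components.

3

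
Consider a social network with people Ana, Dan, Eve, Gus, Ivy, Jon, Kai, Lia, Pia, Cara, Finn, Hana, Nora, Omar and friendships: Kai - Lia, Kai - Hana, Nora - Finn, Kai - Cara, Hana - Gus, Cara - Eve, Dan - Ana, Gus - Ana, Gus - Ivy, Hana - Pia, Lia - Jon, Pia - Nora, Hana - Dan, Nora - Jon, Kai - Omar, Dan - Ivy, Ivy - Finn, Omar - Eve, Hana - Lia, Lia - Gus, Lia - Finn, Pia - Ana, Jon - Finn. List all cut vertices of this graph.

Removing Kai increases the component count from 1 to 2, so Kai is a cut vertex.
By contrast removing Dan leaves 1 component; it is not a cut vertex. No other vertex is a cut vertex either.

Kai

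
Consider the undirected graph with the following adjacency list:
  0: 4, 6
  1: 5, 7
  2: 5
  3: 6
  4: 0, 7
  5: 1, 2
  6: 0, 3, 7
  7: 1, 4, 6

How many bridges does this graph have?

The edges on the cycle 7-4-0-6-7 are not bridges since each lies on that cycle.
But removing 1-5 disconnects 1 from 5; removing 6-3 disconnects 6 from 3; removing 5-2 disconnects 5 from 2; removing 7-1 disconnects 7 from 1 — these are bridges.
That makes 4 bridges.

4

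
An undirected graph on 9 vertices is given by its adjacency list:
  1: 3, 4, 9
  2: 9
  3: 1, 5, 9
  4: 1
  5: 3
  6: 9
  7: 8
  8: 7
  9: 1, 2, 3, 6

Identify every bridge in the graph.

The edges on the cycle 9-1-3-9 are not bridges since each lies on that cycle.
But removing 9-6 disconnects 9 from 6; removing 8-7 disconnects 8 from 7; removing 9-2 disconnects 9 from 2; removing 3-5 disconnects 3 from 5 — these are bridges.
In total 5 edges are bridges.

1-4, 2-9, 3-5, 6-9, 7-8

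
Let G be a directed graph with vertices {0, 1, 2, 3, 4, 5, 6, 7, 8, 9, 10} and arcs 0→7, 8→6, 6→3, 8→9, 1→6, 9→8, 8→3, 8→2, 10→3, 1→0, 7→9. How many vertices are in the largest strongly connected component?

{8, 9} are all mutually reachable — one SCC of size 2.
{5} is an SCC by itself.
{0} is an SCC by itself.
{10} is an SCC by itself.
{2} is an SCC by itself.
(and 5 more singleton SCCs)
The largest has 2 vertices.

2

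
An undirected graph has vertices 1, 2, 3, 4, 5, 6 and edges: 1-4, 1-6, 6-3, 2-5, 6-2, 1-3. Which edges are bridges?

The edges on the cycle 1-6-3-1 are not bridges since each lies on that cycle.
But removing 2-6 disconnects 2 from 6; removing 5-2 disconnects 5 from 2; removing 1-4 disconnects 1 from 4 — these are bridges.

1-4, 2-5, 2-6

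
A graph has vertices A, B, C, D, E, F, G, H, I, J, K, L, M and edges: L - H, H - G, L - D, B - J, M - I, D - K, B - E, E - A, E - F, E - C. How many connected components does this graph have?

3

Starting from I we can reach I, M. That is one component of size 2.
Starting from D we can reach D, G, H, K, L. That is one component of size 5.
Starting from A we can reach A, B, C, E, F, J. That is one component of size 6.
Total: 3 components.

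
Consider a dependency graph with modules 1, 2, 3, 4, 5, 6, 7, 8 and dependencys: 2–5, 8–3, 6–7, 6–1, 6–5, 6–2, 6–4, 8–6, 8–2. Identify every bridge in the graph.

The edges on the cycle 8-6-2-8 are not bridges since each lies on that cycle.
But removing 8–3 disconnects 8 from 3; removing 4–6 disconnects 4 from 6; removing 6–1 disconnects 6 from 1; removing 6–7 disconnects 6 from 7 — these are bridges.

1-6, 3-8, 4-6, 6-7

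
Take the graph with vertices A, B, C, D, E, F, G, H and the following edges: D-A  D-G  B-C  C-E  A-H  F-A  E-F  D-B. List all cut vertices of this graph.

Removing A increases the component count from 1 to 2, so A is a cut vertex.
Removing D increases the component count from 1 to 2, so D is a cut vertex.
By contrast removing E leaves 1 component; it is not a cut vertex. No other vertex is a cut vertex either.

A, D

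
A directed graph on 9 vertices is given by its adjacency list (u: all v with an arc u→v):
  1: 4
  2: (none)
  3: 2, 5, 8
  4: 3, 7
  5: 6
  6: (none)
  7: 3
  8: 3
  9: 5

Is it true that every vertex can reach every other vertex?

There is no directed path from 2 to 1, so the graph is not strongly connected.

No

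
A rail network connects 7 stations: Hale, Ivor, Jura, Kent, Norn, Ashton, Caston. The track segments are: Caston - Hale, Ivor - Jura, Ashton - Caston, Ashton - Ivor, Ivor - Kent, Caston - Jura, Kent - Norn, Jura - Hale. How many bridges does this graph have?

The edges on the cycle Caston-Jura-Hale-Caston are not bridges since each lies on that cycle.
But removing Kent - Norn disconnects Kent from Norn; removing Kent - Ivor disconnects Kent from Ivor — these are bridges.
That makes 2 bridges.

2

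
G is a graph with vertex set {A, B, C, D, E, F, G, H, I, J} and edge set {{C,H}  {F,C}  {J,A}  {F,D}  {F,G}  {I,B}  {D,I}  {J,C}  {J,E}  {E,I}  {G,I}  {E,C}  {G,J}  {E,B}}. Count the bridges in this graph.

The edges on the cycle E-I-B-E are not bridges since each lies on that cycle.
But removing C - H disconnects C from H; removing J - A disconnects J from A — these are bridges.
That makes 2 bridges.

2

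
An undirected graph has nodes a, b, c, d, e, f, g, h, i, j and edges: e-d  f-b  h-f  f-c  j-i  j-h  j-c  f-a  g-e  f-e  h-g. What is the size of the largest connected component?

10

Starting from a we can reach a, b, c, d, e, f, g, h, i, j. That is one component of size 10.
The largest has 10 vertices.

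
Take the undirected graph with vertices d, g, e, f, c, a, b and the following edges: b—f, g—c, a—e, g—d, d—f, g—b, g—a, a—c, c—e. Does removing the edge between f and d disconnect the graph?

No

After removing f—d, the path f-b-g-d still connects them, so the edge is not a bridge.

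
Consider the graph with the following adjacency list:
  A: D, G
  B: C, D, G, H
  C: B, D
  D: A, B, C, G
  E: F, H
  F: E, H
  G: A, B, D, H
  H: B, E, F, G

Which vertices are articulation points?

H

Removing H increases the component count from 1 to 2, so H is a cut vertex.
By contrast removing B leaves 1 component; it is not a cut vertex. No other vertex is a cut vertex either.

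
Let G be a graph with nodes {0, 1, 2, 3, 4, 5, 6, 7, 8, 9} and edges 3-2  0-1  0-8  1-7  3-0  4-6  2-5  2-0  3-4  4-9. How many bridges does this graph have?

7

The edges on the cycle 3-2-0-3 are not bridges since each lies on that cycle.
But removing 4-6 disconnects 4 from 6; removing 0-1 disconnects 0 from 1; removing 7-1 disconnects 7 from 1; removing 4-9 disconnects 4 from 9 — these are bridges.
In total 7 edges are bridges.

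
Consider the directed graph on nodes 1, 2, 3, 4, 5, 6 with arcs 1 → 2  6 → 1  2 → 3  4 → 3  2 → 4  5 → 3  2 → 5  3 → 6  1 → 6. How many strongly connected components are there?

1

{1, 2, 3, 4, 5, 6} are all mutually reachable — one SCC of size 6.
That gives 1 strongly connected component.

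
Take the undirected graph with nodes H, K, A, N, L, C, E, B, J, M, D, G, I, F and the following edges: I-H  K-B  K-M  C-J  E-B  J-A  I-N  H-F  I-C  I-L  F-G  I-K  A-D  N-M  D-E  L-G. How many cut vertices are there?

Removing I increases the component count from 1 to 2, so I is a cut vertex.
By contrast removing L leaves 1 component; it is not a cut vertex. No other vertex is a cut vertex either.

1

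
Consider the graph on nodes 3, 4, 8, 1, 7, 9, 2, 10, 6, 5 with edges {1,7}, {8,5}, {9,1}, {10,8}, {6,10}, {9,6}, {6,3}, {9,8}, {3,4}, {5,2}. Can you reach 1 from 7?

Yes

From 7 we can reach 1, 2, 3, 4, 5, 6, 7, 8, 9, 10, which includes 1.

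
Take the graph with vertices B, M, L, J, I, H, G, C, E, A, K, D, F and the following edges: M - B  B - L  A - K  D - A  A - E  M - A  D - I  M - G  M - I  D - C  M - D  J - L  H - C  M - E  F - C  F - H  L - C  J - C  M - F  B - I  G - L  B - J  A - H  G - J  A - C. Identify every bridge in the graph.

The edges on the cycle M-D-A-C-J-G-M are not bridges since each lies on that cycle.
But removing K - A disconnects K from A — this is a bridge.

A-K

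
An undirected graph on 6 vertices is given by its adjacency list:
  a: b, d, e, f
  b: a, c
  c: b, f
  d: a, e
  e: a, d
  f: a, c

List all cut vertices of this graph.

a

Removing a increases the component count from 1 to 2, so a is a cut vertex.
By contrast removing f leaves 1 component; it is not a cut vertex. No other vertex is a cut vertex either.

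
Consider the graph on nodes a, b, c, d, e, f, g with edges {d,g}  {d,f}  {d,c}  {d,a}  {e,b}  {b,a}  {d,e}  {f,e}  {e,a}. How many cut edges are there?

The edges on the cycle e-b-a-e are not bridges since each lies on that cycle.
But removing g - d disconnects g from d; removing c - d disconnects c from d — these are bridges.
That makes 2 bridges.

2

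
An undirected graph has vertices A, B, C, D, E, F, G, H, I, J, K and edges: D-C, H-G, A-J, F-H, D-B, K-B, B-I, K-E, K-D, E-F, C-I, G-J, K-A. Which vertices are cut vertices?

K

Removing K increases the component count from 1 to 2, so K is a cut vertex.
By contrast removing I leaves 1 component; it is not a cut vertex. No other vertex is a cut vertex either.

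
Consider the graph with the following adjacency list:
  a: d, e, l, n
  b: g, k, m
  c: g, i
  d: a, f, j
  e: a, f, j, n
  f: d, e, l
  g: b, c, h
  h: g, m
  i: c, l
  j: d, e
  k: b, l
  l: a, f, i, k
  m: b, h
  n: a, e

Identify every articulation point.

l

Removing l increases the component count from 1 to 2, so l is a cut vertex.
By contrast removing n leaves 1 component; it is not a cut vertex. No other vertex is a cut vertex either.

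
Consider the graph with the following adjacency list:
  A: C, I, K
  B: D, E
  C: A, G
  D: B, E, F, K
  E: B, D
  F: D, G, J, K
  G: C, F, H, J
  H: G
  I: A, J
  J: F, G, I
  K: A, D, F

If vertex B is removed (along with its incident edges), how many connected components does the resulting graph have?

1

With B gone, the remaining components are: {A, C, D, E, F, G, H, I, J, K}.
That is 1 component.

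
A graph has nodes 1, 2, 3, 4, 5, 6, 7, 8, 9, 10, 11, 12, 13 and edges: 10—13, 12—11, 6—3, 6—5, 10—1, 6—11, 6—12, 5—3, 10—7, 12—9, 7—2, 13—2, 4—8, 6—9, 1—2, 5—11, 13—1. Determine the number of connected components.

Starting from 4 we can reach 4, 8. That is one component of size 2.
Starting from 1 we can reach 1, 2, 7, 10, 13. That is one component of size 5.
Starting from 3 we can reach 3, 5, 6, 9, 11, 12. That is one component of size 6.
Total: 3 components.

3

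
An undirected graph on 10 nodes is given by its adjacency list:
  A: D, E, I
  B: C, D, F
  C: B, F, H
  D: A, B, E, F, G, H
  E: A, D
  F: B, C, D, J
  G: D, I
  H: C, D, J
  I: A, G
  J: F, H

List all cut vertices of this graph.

D

Removing D increases the component count from 1 to 2, so D is a cut vertex.
By contrast removing I leaves 1 component; it is not a cut vertex. No other vertex is a cut vertex either.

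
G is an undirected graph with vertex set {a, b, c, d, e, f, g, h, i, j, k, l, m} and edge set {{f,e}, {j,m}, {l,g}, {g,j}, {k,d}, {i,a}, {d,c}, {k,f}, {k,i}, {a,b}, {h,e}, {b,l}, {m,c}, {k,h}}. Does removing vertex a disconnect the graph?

Deleting a leaves 1 component (was 1) (its neighbors b, i remain connected to each other), so a is not a cut vertex.

No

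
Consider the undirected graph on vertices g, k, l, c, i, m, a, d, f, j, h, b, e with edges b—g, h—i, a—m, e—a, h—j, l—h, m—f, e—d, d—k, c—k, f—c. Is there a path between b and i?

No

The component containing b is {b, g}, and i is not in it.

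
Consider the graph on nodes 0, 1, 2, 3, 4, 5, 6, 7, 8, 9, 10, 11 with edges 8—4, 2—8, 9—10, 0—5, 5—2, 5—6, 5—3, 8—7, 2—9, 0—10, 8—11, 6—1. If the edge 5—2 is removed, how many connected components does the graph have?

5 and 2 are still connected via 5-0-10-9-2, so the component count stays at 1.

1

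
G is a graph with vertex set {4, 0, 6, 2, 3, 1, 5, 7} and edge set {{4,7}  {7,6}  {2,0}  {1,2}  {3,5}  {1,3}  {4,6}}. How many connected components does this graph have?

Starting from 4 we can reach 4, 6, 7. That is one component of size 3.
Starting from 0 we can reach 0, 1, 2, 3, 5. That is one component of size 5.
Total: 2 components.

2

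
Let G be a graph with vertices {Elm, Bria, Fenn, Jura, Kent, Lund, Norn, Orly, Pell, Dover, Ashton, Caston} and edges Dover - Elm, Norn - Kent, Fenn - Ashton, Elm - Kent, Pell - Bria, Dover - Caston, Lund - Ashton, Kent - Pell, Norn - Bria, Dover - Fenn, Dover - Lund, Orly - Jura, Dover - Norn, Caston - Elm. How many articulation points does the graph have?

Removing Dover increases the component count from 2 to 3, so Dover is a cut vertex.
By contrast removing Elm leaves 2 components; it is not a cut vertex. No other vertex is a cut vertex either.

1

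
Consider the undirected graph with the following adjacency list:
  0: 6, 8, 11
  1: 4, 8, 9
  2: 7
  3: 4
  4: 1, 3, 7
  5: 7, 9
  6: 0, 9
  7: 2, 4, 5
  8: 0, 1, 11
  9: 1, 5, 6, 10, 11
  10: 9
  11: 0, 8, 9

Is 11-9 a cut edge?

After removing 11-9, the path 11-8-1-9 still connects them, so the edge is not a bridge.

No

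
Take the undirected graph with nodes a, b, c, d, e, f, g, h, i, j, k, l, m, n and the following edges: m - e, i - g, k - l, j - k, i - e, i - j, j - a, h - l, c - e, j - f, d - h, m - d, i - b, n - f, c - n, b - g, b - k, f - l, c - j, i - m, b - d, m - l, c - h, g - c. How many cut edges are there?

The edges on the cycle i-b-d-h-c-g-i are not bridges since each lies on that cycle.
But removing j - a disconnects j from a — this is a bridge.

1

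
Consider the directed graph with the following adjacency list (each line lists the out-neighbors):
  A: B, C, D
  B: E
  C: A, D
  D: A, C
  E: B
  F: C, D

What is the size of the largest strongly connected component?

{A, C, D} are all mutually reachable — one SCC of size 3.
{B, E} are all mutually reachable — one SCC of size 2.
{F} is an SCC by itself.
The largest has 3 vertices.

3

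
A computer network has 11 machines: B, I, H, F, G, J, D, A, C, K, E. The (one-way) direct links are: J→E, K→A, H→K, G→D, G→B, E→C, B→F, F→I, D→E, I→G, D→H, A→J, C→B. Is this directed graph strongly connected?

From J we can reach every vertex (A, B, C, D, E, F, G, H, I, J, K), and every vertex can reach J (A, B, C, D, E, F, G, H, I, J, K). So the whole graph is one strongly connected component.

Yes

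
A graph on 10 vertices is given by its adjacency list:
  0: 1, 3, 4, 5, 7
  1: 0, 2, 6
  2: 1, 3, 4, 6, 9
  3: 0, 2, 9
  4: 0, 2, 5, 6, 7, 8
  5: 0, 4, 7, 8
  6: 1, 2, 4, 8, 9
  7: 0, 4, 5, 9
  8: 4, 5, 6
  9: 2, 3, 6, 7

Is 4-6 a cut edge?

No

After removing 4-6, the path 4-2-6 still connects them, so the edge is not a bridge.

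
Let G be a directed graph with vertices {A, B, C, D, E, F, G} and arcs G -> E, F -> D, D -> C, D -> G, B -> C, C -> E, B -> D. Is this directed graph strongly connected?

No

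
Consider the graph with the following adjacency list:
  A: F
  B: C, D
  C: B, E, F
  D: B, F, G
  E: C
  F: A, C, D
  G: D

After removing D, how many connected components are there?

With D gone, the remaining components are: {G}; {A, B, C, E, F}.
That is 2 components.

2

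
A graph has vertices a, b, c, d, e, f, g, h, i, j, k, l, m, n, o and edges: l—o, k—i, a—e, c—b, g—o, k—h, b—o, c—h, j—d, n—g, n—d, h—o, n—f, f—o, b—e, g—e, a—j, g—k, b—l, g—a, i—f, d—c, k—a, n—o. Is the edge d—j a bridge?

No

After removing d—j, the path d-n-g-a-j still connects them, so the edge is not a bridge.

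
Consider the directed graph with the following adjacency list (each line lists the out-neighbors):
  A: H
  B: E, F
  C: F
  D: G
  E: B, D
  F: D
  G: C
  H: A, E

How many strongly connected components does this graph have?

{C, D, F, G} are all mutually reachable — one SCC of size 4.
{B, E} are all mutually reachable — one SCC of size 2.
{A, H} are all mutually reachable — one SCC of size 2.
That gives 3 strongly connected components.

3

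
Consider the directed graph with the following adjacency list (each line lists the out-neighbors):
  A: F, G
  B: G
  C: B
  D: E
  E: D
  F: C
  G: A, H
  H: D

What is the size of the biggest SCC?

5

{A, B, C, F, G} are all mutually reachable — one SCC of size 5.
{D, E} are all mutually reachable — one SCC of size 2.
{H} is an SCC by itself.
The largest has 5 vertices.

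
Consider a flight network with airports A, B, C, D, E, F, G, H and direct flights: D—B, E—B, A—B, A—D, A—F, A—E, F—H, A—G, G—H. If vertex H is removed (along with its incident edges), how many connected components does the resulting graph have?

2

With H gone, the remaining components are: {C}; {A, B, D, E, F, G}.
That is 2 components.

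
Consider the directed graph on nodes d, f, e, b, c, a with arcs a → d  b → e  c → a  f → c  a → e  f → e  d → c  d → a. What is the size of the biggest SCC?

{a, c, d} are all mutually reachable — one SCC of size 3.
{e} is an SCC by itself.
{f} is an SCC by itself.
{b} is an SCC by itself.
The largest has 3 vertices.

3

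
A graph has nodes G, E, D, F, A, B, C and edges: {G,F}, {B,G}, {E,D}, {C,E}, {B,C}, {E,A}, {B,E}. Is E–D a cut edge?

Removing E–D leaves no path between E and D: the component count goes from 1 to 2. So it is a bridge.

Yes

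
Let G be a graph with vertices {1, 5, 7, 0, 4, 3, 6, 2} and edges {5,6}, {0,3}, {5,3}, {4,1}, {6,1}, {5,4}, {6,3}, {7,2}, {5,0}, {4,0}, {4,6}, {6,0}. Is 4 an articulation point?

Deleting 4 leaves 2 components (was 2), so 4 is not a cut vertex.

No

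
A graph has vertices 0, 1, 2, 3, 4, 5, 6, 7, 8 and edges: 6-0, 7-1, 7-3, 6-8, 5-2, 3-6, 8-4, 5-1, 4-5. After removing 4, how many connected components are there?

With 4 gone, the remaining components are: {0, 1, 2, 3, 5, 6, 7, 8}.
That is 1 component.

1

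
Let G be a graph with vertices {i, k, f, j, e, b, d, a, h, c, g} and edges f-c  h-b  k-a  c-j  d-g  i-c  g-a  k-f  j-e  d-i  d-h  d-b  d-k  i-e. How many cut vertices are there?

1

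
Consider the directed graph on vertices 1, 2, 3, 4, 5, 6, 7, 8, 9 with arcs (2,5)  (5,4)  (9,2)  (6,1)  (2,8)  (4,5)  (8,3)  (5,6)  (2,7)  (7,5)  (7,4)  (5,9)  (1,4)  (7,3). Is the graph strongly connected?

There is no directed path from 8 to 9, so the graph is not strongly connected.

No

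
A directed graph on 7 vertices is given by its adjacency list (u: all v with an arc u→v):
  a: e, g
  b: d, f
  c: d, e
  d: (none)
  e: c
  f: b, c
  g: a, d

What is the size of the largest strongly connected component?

2

{c, e} are all mutually reachable — one SCC of size 2.
{a, g} are all mutually reachable — one SCC of size 2.
{b, f} are all mutually reachable — one SCC of size 2.
{d} is an SCC by itself.
The largest has 2 vertices.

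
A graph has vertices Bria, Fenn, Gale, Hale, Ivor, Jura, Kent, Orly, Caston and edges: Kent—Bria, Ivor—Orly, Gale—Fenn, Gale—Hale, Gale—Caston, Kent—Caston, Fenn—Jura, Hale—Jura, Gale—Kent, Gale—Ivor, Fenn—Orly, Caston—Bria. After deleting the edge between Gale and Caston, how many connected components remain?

Gale and Caston are still connected via Gale-Kent-Caston, so the component count stays at 1.

1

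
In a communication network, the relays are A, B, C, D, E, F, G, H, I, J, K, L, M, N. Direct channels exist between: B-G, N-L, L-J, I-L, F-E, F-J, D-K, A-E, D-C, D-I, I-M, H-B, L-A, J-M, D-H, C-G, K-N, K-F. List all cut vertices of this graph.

Removing D increases the component count from 1 to 2, so D is a cut vertex.
By contrast removing H leaves 1 component; it is not a cut vertex. No other vertex is a cut vertex either.

D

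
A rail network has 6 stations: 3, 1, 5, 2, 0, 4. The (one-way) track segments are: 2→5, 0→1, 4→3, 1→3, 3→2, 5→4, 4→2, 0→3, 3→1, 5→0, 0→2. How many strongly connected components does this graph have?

{0, 1, 2, 3, 4, 5} are all mutually reachable — one SCC of size 6.
That gives 1 strongly connected component.

1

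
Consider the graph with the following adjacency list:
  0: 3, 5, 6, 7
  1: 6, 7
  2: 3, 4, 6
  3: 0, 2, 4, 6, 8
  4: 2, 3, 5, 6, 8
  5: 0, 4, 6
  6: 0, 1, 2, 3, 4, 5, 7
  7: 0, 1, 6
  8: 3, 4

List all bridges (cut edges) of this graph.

The edges on the cycle 6-4-5-0-6 are not bridges since each lies on that cycle.
Every edge lies on some cycle, so there are no bridges.

none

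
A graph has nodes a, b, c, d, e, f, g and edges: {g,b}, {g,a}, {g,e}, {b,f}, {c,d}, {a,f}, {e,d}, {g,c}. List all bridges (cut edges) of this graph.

none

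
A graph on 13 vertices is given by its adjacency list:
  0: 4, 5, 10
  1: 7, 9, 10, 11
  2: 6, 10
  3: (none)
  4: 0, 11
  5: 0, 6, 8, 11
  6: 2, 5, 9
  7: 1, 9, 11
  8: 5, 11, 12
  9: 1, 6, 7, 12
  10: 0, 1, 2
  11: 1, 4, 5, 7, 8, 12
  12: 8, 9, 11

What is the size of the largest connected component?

3 is isolated — a component by itself.
Starting from 0 we can reach 0, 1, 2, 4, 5, 6, 7, 8, 9, 10, 11, 12. That is one component of size 12.
The largest has 12 vertices.

12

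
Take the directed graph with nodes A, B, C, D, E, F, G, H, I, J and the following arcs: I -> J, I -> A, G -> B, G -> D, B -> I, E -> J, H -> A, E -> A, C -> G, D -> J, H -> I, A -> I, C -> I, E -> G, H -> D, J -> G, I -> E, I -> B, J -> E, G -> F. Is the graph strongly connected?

There is no directed path from I to H, so the graph is not strongly connected.

No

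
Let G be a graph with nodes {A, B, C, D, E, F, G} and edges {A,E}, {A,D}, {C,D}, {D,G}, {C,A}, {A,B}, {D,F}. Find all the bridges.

A-B, A-E, D-F, D-G

The edges on the cycle C-A-D-C are not bridges since each lies on that cycle.
But removing A–B disconnects A from B; removing A–E disconnects A from E; removing D–G disconnects D from G; removing D–F disconnects D from F — these are bridges.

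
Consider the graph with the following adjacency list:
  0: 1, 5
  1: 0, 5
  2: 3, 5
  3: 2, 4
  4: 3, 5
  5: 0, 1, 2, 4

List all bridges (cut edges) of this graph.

The edges on the cycle 5-1-0-5 are not bridges since each lies on that cycle.
Every edge lies on some cycle, so there are no bridges.

none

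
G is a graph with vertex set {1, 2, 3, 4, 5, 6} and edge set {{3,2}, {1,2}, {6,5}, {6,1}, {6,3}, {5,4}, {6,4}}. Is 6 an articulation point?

Yes

Deleting 6 raises the number of components from 1 to 2, so 6 is a cut vertex.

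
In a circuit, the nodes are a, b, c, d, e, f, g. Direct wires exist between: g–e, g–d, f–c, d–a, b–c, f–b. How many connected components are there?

Starting from b we can reach b, c, f. That is one component of size 3.
Starting from a we can reach a, d, e, g. That is one component of size 4.
Total: 2 components.

2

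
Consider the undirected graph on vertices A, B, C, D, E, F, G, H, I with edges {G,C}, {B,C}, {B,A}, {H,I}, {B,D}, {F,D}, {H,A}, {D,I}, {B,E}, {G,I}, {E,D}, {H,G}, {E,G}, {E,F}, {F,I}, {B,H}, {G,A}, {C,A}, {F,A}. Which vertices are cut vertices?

Removing F, for instance, still leaves 1 component. No single vertex removal increases the component count — the graph has no articulation points.

none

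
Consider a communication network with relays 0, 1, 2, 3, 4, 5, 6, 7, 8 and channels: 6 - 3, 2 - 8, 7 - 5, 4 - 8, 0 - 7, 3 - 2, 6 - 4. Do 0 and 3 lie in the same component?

The component containing 0 is {0, 5, 7}, and 3 is not in it.

No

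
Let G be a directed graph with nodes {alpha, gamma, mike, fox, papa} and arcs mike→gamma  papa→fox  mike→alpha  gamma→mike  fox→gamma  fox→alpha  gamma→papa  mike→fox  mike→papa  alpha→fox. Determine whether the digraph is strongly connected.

Yes

From papa we can reach every vertex (fox, mike, papa, alpha, gamma), and every vertex can reach papa (fox, mike, papa, alpha, gamma). So the whole graph is one strongly connected component.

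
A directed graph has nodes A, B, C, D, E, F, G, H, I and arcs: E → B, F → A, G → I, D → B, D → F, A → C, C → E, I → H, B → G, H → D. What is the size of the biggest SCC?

9

{A, B, C, D, E, F, G, H, I} are all mutually reachable — one SCC of size 9.
The largest has 9 vertices.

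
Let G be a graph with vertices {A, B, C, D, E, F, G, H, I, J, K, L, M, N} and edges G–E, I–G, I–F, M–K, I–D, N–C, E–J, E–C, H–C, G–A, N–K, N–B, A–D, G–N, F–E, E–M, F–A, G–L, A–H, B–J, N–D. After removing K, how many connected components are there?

With K gone, the remaining components are: {A, B, C, D, E, F, G, H, I, J, L, M, N}.
That is 1 component.

1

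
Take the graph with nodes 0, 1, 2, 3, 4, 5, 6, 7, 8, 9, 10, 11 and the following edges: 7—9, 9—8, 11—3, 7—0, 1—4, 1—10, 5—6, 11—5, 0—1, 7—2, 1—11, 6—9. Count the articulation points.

Removing 1 increases the component count from 1 to 3, so 1 is a cut vertex.
Removing 7 increases the component count from 1 to 2, so 7 is a cut vertex.
Removing 9 increases the component count from 1 to 2, so 9 is a cut vertex.
Likewise 11 is a cut vertex.
By contrast removing 8 leaves 1 component; it is not a cut vertex. No other vertex is a cut vertex either.

4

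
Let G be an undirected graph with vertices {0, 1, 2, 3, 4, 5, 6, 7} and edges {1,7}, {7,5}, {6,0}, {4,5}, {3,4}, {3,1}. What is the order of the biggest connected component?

2 is isolated — a component by itself.
Starting from 0 we can reach 0, 6. That is one component of size 2.
Starting from 1 we can reach 1, 3, 4, 5, 7. That is one component of size 5.
The largest has 5 vertices.

5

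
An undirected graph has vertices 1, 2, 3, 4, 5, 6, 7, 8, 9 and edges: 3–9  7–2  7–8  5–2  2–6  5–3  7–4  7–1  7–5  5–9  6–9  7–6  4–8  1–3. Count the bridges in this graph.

The edges on the cycle 7-4-8-7 are not bridges since each lies on that cycle.
Every edge lies on some cycle, so there are no bridges.

0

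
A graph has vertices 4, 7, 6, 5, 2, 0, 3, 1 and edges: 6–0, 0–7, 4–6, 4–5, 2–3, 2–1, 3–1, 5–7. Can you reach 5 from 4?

Yes

From 4 we can reach 0, 4, 5, 6, 7, which includes 5.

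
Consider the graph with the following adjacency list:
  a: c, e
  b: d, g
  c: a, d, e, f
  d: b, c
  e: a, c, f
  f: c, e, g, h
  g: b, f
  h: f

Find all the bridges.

The edges on the cycle f-c-e-f are not bridges since each lies on that cycle.
But removing h-f disconnects h from f — this is a bridge.

f-h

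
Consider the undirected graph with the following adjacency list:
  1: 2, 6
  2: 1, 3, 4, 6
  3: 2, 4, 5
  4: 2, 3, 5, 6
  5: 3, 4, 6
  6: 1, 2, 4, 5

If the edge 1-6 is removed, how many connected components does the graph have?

1

1 and 6 are still connected via 1-2-6, so the component count stays at 1.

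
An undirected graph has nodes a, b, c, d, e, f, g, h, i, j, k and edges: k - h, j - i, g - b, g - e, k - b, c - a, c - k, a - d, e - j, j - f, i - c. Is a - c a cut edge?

Yes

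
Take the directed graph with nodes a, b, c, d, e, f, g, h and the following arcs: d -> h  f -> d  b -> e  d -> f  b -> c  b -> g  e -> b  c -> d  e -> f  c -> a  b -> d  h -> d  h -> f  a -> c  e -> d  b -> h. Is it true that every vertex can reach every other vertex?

No

There is no directed path from d to a, so the graph is not strongly connected.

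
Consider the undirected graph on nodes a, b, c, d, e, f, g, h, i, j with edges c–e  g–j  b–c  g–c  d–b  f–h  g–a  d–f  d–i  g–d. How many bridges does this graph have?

The edges on the cycle g-d-b-c-g are not bridges since each lies on that cycle.
But removing d–i disconnects d from i; removing g–a disconnects g from a; removing e–c disconnects e from c; removing f–h disconnects f from h — these are bridges.
In total 6 edges are bridges.

6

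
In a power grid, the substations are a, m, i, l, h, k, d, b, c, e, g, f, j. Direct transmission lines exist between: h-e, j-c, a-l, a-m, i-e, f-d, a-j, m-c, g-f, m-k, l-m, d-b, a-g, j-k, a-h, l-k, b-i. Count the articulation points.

Removing a increases the component count from 1 to 2, so a is a cut vertex.
By contrast removing d leaves 1 component; it is not a cut vertex. No other vertex is a cut vertex either.

1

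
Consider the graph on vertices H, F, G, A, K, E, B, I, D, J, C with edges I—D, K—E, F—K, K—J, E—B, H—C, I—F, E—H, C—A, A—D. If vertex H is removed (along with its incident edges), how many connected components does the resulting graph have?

2

With H gone, the remaining components are: {G}; {A, B, C, D, E, F, I, J, K}.
That is 2 components.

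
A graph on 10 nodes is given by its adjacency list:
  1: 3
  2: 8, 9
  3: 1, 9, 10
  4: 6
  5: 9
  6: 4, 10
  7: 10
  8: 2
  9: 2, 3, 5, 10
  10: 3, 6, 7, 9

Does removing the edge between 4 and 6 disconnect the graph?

Removing 4-6 leaves no path between 4 and 6: the component count goes from 1 to 2. So it is a bridge.

Yes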